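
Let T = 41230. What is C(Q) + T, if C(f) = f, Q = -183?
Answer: 41047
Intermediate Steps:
C(Q) + T = -183 + 41230 = 41047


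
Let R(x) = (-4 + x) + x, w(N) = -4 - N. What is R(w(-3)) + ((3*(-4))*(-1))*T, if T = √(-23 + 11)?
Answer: -6 + 24*I*√3 ≈ -6.0 + 41.569*I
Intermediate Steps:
R(x) = -4 + 2*x
T = 2*I*√3 (T = √(-12) = 2*I*√3 ≈ 3.4641*I)
R(w(-3)) + ((3*(-4))*(-1))*T = (-4 + 2*(-4 - 1*(-3))) + ((3*(-4))*(-1))*(2*I*√3) = (-4 + 2*(-4 + 3)) + (-12*(-1))*(2*I*√3) = (-4 + 2*(-1)) + 12*(2*I*√3) = (-4 - 2) + 24*I*√3 = -6 + 24*I*√3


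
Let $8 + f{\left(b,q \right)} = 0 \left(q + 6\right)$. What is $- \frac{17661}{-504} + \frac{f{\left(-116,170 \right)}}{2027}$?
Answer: $\frac{1704515}{48648} \approx 35.038$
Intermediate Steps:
$f{\left(b,q \right)} = -8$ ($f{\left(b,q \right)} = -8 + 0 \left(q + 6\right) = -8 + 0 \left(6 + q\right) = -8 + 0 = -8$)
$- \frac{17661}{-504} + \frac{f{\left(-116,170 \right)}}{2027} = - \frac{17661}{-504} - \frac{8}{2027} = \left(-17661\right) \left(- \frac{1}{504}\right) - \frac{8}{2027} = \frac{841}{24} - \frac{8}{2027} = \frac{1704515}{48648}$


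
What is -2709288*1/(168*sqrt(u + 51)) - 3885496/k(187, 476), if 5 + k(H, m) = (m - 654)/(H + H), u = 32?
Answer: 90823469/128 - 112887*sqrt(83)/581 ≈ 7.0779e+5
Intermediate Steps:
k(H, m) = -5 + (-654 + m)/(2*H) (k(H, m) = -5 + (m - 654)/(H + H) = -5 + (-654 + m)/((2*H)) = -5 + (-654 + m)*(1/(2*H)) = -5 + (-654 + m)/(2*H))
-2709288*1/(168*sqrt(u + 51)) - 3885496/k(187, 476) = -2709288*1/(168*sqrt(32 + 51)) - 3885496*374/(-654 + 476 - 10*187) = -2709288*sqrt(83)/13944 - 3885496*374/(-654 + 476 - 1870) = -112887*sqrt(83)/581 - 3885496/((1/2)*(1/187)*(-2048)) = -112887*sqrt(83)/581 - 3885496/(-1024/187) = -112887*sqrt(83)/581 - 3885496*(-187/1024) = -112887*sqrt(83)/581 + 90823469/128 = 90823469/128 - 112887*sqrt(83)/581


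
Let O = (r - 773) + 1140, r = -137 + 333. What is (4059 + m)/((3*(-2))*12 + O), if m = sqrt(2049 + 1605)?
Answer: 4059/491 + 3*sqrt(406)/491 ≈ 8.3899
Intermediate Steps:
r = 196
O = 563 (O = (196 - 773) + 1140 = -577 + 1140 = 563)
m = 3*sqrt(406) (m = sqrt(3654) = 3*sqrt(406) ≈ 60.448)
(4059 + m)/((3*(-2))*12 + O) = (4059 + 3*sqrt(406))/((3*(-2))*12 + 563) = (4059 + 3*sqrt(406))/(-6*12 + 563) = (4059 + 3*sqrt(406))/(-72 + 563) = (4059 + 3*sqrt(406))/491 = (4059 + 3*sqrt(406))*(1/491) = 4059/491 + 3*sqrt(406)/491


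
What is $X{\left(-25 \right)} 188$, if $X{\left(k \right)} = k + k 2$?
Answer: $-14100$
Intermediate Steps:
$X{\left(k \right)} = 3 k$ ($X{\left(k \right)} = k + 2 k = 3 k$)
$X{\left(-25 \right)} 188 = 3 \left(-25\right) 188 = \left(-75\right) 188 = -14100$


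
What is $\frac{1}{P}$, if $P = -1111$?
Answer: $- \frac{1}{1111} \approx -0.00090009$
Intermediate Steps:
$\frac{1}{P} = \frac{1}{-1111} = - \frac{1}{1111}$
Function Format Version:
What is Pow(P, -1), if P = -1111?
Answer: Rational(-1, 1111) ≈ -0.00090009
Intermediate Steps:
Pow(P, -1) = Pow(-1111, -1) = Rational(-1, 1111)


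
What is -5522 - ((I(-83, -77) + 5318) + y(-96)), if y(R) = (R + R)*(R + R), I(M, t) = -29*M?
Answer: -50111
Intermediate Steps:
y(R) = 4*R**2 (y(R) = (2*R)*(2*R) = 4*R**2)
-5522 - ((I(-83, -77) + 5318) + y(-96)) = -5522 - ((-29*(-83) + 5318) + 4*(-96)**2) = -5522 - ((2407 + 5318) + 4*9216) = -5522 - (7725 + 36864) = -5522 - 1*44589 = -5522 - 44589 = -50111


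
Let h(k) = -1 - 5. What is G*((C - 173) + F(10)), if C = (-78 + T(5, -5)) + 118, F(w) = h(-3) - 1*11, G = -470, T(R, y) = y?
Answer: 72850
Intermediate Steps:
h(k) = -6
F(w) = -17 (F(w) = -6 - 1*11 = -6 - 11 = -17)
C = 35 (C = (-78 - 5) + 118 = -83 + 118 = 35)
G*((C - 173) + F(10)) = -470*((35 - 173) - 17) = -470*(-138 - 17) = -470*(-155) = 72850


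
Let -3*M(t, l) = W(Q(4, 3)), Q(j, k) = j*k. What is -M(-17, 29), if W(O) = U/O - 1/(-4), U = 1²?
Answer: ⅑ ≈ 0.11111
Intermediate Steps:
U = 1
W(O) = ¼ + 1/O (W(O) = 1/O - 1/(-4) = 1/O - 1*(-¼) = 1/O + ¼ = ¼ + 1/O)
M(t, l) = -⅑ (M(t, l) = -(4 + 4*3)/(12*(4*3)) = -(4 + 12)/(12*12) = -16/(12*12) = -⅓*⅓ = -⅑)
-M(-17, 29) = -1*(-⅑) = ⅑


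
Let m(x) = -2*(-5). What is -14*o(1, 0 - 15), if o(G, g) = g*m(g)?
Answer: 2100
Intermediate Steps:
m(x) = 10
o(G, g) = 10*g (o(G, g) = g*10 = 10*g)
-14*o(1, 0 - 15) = -140*(0 - 15) = -140*(-15) = -14*(-150) = 2100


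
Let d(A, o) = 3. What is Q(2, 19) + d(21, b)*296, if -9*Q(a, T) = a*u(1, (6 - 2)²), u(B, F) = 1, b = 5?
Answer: 7990/9 ≈ 887.78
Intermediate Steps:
Q(a, T) = -a/9
Q(2, 19) + d(21, b)*296 = -⅑*2 + 3*296 = -2/9 + 888 = 7990/9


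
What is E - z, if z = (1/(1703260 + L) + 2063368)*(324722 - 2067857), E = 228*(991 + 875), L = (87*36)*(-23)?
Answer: 5867071325521035807/1631224 ≈ 3.5967e+12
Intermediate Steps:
L = -72036 (L = 3132*(-23) = -72036)
E = 425448 (E = 228*1866 = 425448)
z = -5867070631520047455/1631224 (z = (1/(1703260 - 72036) + 2063368)*(324722 - 2067857) = (1/1631224 + 2063368)*(-1743135) = (3365815402433/1631224)*(-1743135) = -5867070631520047455/1631224 ≈ -3.5967e+12)
E - z = 425448 - 1*(-5867070631520047455/1631224) = 425448 + 5867070631520047455/1631224 = 5867071325521035807/1631224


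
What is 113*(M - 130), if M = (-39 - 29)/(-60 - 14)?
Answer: -539688/37 ≈ -14586.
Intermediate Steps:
M = 34/37 (M = -68/(-74) = -68*(-1/74) = 34/37 ≈ 0.91892)
113*(M - 130) = 113*(34/37 - 130) = 113*(-4776/37) = -539688/37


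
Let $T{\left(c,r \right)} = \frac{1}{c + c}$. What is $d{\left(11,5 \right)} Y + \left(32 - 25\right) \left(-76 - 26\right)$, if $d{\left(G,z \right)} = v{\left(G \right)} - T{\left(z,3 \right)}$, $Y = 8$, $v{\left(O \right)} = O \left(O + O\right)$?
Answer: $\frac{6106}{5} \approx 1221.2$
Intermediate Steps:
$v{\left(O \right)} = 2 O^{2}$ ($v{\left(O \right)} = O 2 O = 2 O^{2}$)
$T{\left(c,r \right)} = \frac{1}{2 c}$
$d{\left(G,z \right)} = 2 G^{2} - \frac{1}{2 z}$
$d{\left(11,5 \right)} Y + \left(32 - 25\right) \left(-76 - 26\right) = \left(2 \cdot 11^{2} - \frac{1}{2 \cdot 5}\right) 8 + \left(32 - 25\right) \left(-76 - 26\right) = \left(2 \cdot 121 - \frac{1}{10}\right) 8 + 7 \left(-102\right) = \left(242 - \frac{1}{10}\right) 8 - 714 = \frac{2419}{10} \cdot 8 - 714 = \frac{9676}{5} - 714 = \frac{6106}{5}$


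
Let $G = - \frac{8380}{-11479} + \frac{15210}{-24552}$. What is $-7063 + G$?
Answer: $- \frac{110586174863}{15657356} \approx -7062.9$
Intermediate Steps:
$G = \frac{1730565}{15657356}$ ($G = \left(-8380\right) \left(- \frac{1}{11479}\right) + 15210 \left(- \frac{1}{24552}\right) = \frac{8380}{11479} - \frac{845}{1364} = \frac{1730565}{15657356} \approx 0.11053$)
$-7063 + G = -7063 + \frac{1730565}{15657356} = - \frac{110586174863}{15657356}$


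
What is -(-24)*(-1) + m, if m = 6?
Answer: -18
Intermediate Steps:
-(-24)*(-1) + m = -(-24)*(-1) + 6 = -6*4 + 6 = -24 + 6 = -18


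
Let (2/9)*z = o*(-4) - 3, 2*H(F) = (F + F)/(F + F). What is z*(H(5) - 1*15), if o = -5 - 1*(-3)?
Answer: -1305/4 ≈ -326.25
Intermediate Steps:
o = -2 (o = -5 + 3 = -2)
H(F) = 1/2 (H(F) = ((F + F)/(F + F))/2 = ((2*F)/((2*F)))/2 = ((2*F)*(1/(2*F)))/2 = (1/2)*1 = 1/2)
z = 45/2 (z = 9*(-2*(-4) - 3)/2 = 9*(8 - 3)/2 = (9/2)*5 = 45/2 ≈ 22.500)
z*(H(5) - 1*15) = 45*(1/2 - 1*15)/2 = 45*(1/2 - 15)/2 = (45/2)*(-29/2) = -1305/4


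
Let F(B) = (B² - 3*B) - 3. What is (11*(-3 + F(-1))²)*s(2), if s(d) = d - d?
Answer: 0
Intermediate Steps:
s(d) = 0
F(B) = -3 + B² - 3*B
(11*(-3 + F(-1))²)*s(2) = (11*(-3 + (-3 + (-1)² - 3*(-1)))²)*0 = (11*(-3 + (-3 + 1 + 3))²)*0 = (11*(-3 + 1)²)*0 = (11*(-2)²)*0 = (11*4)*0 = 44*0 = 0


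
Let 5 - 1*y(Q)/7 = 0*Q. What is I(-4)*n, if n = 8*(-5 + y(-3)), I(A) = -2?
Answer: -480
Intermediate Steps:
y(Q) = 35 (y(Q) = 35 - 0*Q = 35 - 7*0 = 35 + 0 = 35)
n = 240 (n = 8*(-5 + 35) = 8*30 = 240)
I(-4)*n = -2*240 = -480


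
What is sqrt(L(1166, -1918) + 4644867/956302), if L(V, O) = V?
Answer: sqrt(1070764654329698)/956302 ≈ 34.218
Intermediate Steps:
sqrt(L(1166, -1918) + 4644867/956302) = sqrt(1166 + 4644867/956302) = sqrt(1119692999/956302) = sqrt(1070764654329698)/956302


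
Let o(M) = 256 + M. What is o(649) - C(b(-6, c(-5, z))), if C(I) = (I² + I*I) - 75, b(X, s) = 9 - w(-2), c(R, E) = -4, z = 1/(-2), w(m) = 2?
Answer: 882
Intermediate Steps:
z = -½ ≈ -0.50000
b(X, s) = 7 (b(X, s) = 9 - 1*2 = 9 - 2 = 7)
C(I) = -75 + 2*I² (C(I) = (I² + I²) - 75 = 2*I² - 75 = -75 + 2*I²)
o(649) - C(b(-6, c(-5, z))) = (256 + 649) - (-75 + 2*7²) = 905 - (-75 + 2*49) = 905 - (-75 + 98) = 905 - 1*23 = 905 - 23 = 882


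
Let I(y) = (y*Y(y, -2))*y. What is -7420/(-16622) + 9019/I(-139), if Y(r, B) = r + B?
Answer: 10032051401/22641333171 ≈ 0.44309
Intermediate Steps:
Y(r, B) = B + r
I(y) = y²*(-2 + y) (I(y) = (y*(-2 + y))*y = y²*(-2 + y))
-7420/(-16622) + 9019/I(-139) = -7420/(-16622) + 9019/(((-139)²*(-2 - 139))) = -7420*(-1/16622) + 9019/((19321*(-141))) = 3710/8311 + 9019/(-2724261) = 3710/8311 + 9019*(-1/2724261) = 3710/8311 - 9019/2724261 = 10032051401/22641333171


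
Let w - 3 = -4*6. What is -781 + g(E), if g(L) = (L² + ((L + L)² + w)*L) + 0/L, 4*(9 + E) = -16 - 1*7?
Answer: -104719/8 ≈ -13090.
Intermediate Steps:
w = -21 (w = 3 - 4*6 = 3 - 24 = -21)
E = -59/4 (E = -9 + (-16 - 1*7)/4 = -9 + (-16 - 7)/4 = -9 + (¼)*(-23) = -9 - 23/4 = -59/4 ≈ -14.750)
g(L) = L² + L*(-21 + 4*L²) (g(L) = (L² + ((L + L)² - 21)*L) + 0/L = (L² + ((2*L)² - 21)*L) + 0 = (L² + (4*L² - 21)*L) + 0 = (L² + (-21 + 4*L²)*L) + 0 = (L² + L*(-21 + 4*L²)) + 0 = L² + L*(-21 + 4*L²))
-781 + g(E) = -781 - 59*(-21 - 59/4 + 4*(-59/4)²)/4 = -781 - 59*(-21 - 59/4 + 4*(3481/16))/4 = -781 - 59*(-21 - 59/4 + 3481/4)/4 = -781 - 59/4*1669/2 = -781 - 98471/8 = -104719/8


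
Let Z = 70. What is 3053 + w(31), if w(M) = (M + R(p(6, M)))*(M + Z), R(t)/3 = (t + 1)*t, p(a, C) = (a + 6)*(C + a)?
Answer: 59872924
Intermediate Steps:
p(a, C) = (6 + a)*(C + a)
R(t) = 3*t*(1 + t) (R(t) = 3*((t + 1)*t) = 3*((1 + t)*t) = 3*(t*(1 + t)) = 3*t*(1 + t))
w(M) = (70 + M)*(M + 3*(72 + 12*M)*(73 + 12*M)) (w(M) = (M + 3*(6² + 6*M + 6*6 + M*6)*(1 + (6² + 6*M + 6*6 + M*6)))*(M + 70) = (M + 3*(36 + 6*M + 36 + 6*M)*(1 + (36 + 6*M + 36 + 6*M)))*(70 + M) = (M + 3*(72 + 12*M)*(1 + (72 + 12*M)))*(70 + M) = (M + 3*(72 + 12*M)*(73 + 12*M))*(70 + M) = (70 + M)*(M + 3*(72 + 12*M)*(73 + 12*M)))
3053 + w(31) = 3053 + (1103760 + 432*31³ + 35461*31² + 381238*31) = 3053 + (1103760 + 432*29791 + 35461*961 + 11818378) = 3053 + (1103760 + 12869712 + 34078021 + 11818378) = 3053 + 59869871 = 59872924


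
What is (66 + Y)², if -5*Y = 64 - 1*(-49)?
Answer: 47089/25 ≈ 1883.6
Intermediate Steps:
Y = -113/5 (Y = -(64 - 1*(-49))/5 = -(64 + 49)/5 = -⅕*113 = -113/5 ≈ -22.600)
(66 + Y)² = (66 - 113/5)² = (217/5)² = 47089/25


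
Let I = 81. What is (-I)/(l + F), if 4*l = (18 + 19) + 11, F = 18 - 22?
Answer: -81/8 ≈ -10.125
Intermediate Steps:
F = -4
l = 12 (l = ((18 + 19) + 11)/4 = (37 + 11)/4 = (1/4)*48 = 12)
(-I)/(l + F) = (-1*81)/(12 - 4) = -81/8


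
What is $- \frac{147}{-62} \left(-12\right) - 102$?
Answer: $- \frac{4044}{31} \approx -130.45$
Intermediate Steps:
$- \frac{147}{-62} \left(-12\right) - 102 = \left(-147\right) \left(- \frac{1}{62}\right) \left(-12\right) - 102 = \frac{147}{62} \left(-12\right) - 102 = - \frac{882}{31} - 102 = - \frac{4044}{31}$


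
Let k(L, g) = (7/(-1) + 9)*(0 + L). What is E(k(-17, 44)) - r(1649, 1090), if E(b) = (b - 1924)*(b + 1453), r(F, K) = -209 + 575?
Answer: -2778768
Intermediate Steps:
r(F, K) = 366
k(L, g) = 2*L (k(L, g) = (7*(-1) + 9)*L = (-7 + 9)*L = 2*L)
E(b) = (-1924 + b)*(1453 + b)
E(k(-17, 44)) - r(1649, 1090) = (-2795572 + (2*(-17))² - 942*(-17)) - 1*366 = (-2795572 + (-34)² - 471*(-34)) - 366 = (-2795572 + 1156 + 16014) - 366 = -2778402 - 366 = -2778768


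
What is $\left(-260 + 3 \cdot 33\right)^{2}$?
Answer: $25921$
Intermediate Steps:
$\left(-260 + 3 \cdot 33\right)^{2} = \left(-260 + 99\right)^{2} = \left(-161\right)^{2} = 25921$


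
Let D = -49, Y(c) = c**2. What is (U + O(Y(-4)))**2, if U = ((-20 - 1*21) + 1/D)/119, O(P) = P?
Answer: 8333133796/34000561 ≈ 245.09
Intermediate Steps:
U = -2010/5831 (U = ((-20 - 1*21) + 1/(-49))/119 = ((-20 - 21) - 1/49)*(1/119) = (-41 - 1/49)*(1/119) = -2010/49*1/119 = -2010/5831 ≈ -0.34471)
(U + O(Y(-4)))**2 = (-2010/5831 + (-4)**2)**2 = (-2010/5831 + 16)**2 = (91286/5831)**2 = 8333133796/34000561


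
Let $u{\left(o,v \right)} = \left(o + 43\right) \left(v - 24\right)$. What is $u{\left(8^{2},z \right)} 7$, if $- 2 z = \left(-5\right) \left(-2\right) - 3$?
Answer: $- \frac{41195}{2} \approx -20598.0$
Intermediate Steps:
$z = - \frac{7}{2}$ ($z = - \frac{\left(-5\right) \left(-2\right) - 3}{2} = - \frac{10 - 3}{2} = \left(- \frac{1}{2}\right) 7 = - \frac{7}{2} \approx -3.5$)
$u{\left(o,v \right)} = \left(-24 + v\right) \left(43 + o\right)$ ($u{\left(o,v \right)} = \left(43 + o\right) \left(-24 + v\right) = \left(-24 + v\right) \left(43 + o\right)$)
$u{\left(8^{2},z \right)} 7 = \left(-1032 - 24 \cdot 8^{2} + 43 \left(- \frac{7}{2}\right) + 8^{2} \left(- \frac{7}{2}\right)\right) 7 = \left(-1032 - 1536 - \frac{301}{2} + 64 \left(- \frac{7}{2}\right)\right) 7 = \left(-1032 - 1536 - \frac{301}{2} - 224\right) 7 = \left(- \frac{5885}{2}\right) 7 = - \frac{41195}{2}$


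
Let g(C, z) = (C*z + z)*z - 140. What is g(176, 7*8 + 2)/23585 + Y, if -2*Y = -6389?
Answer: 151875141/47170 ≈ 3219.7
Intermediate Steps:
Y = 6389/2 (Y = -½*(-6389) = 6389/2 ≈ 3194.5)
g(C, z) = -140 + z*(z + C*z) (g(C, z) = (z + C*z)*z - 140 = z*(z + C*z) - 140 = -140 + z*(z + C*z))
g(176, 7*8 + 2)/23585 + Y = (-140 + (7*8 + 2)² + 176*(7*8 + 2)²)/23585 + 6389/2 = (-140 + (56 + 2)² + 176*(56 + 2)²)*(1/23585) + 6389/2 = (-140 + 58² + 176*58²)*(1/23585) + 6389/2 = (-140 + 3364 + 176*3364)*(1/23585) + 6389/2 = (-140 + 3364 + 592064)*(1/23585) + 6389/2 = 595288*(1/23585) + 6389/2 = 595288/23585 + 6389/2 = 151875141/47170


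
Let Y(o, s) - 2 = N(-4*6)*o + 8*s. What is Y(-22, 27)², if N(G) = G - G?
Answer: 47524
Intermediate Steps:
N(G) = 0
Y(o, s) = 2 + 8*s (Y(o, s) = 2 + (0*o + 8*s) = 2 + (0 + 8*s) = 2 + 8*s)
Y(-22, 27)² = (2 + 8*27)² = (2 + 216)² = 218² = 47524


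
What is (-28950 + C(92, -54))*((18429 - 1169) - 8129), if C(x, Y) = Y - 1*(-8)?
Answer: -264762476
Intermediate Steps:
C(x, Y) = 8 + Y (C(x, Y) = Y + 8 = 8 + Y)
(-28950 + C(92, -54))*((18429 - 1169) - 8129) = (-28950 + (8 - 54))*((18429 - 1169) - 8129) = (-28950 - 46)*(17260 - 8129) = -28996*9131 = -264762476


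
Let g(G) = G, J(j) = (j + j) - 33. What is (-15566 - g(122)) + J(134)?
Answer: -15453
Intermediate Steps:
J(j) = -33 + 2*j (J(j) = 2*j - 33 = -33 + 2*j)
(-15566 - g(122)) + J(134) = (-15566 - 1*122) + (-33 + 2*134) = (-15566 - 122) + (-33 + 268) = -15688 + 235 = -15453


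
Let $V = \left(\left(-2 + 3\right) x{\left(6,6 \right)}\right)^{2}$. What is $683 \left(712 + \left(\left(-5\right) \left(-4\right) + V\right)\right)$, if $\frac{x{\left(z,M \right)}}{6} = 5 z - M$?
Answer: $14662644$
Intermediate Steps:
$x{\left(z,M \right)} = - 6 M + 30 z$ ($x{\left(z,M \right)} = 6 \left(5 z - M\right) = 6 \left(- M + 5 z\right) = - 6 M + 30 z$)
$V = 20736$ ($V = \left(\left(-2 + 3\right) \left(\left(-6\right) 6 + 30 \cdot 6\right)\right)^{2} = \left(1 \left(-36 + 180\right)\right)^{2} = \left(1 \cdot 144\right)^{2} = 144^{2} = 20736$)
$683 \left(712 + \left(\left(-5\right) \left(-4\right) + V\right)\right) = 683 \left(712 + \left(\left(-5\right) \left(-4\right) + 20736\right)\right) = 683 \left(712 + \left(20 + 20736\right)\right) = 683 \left(712 + 20756\right) = 683 \cdot 21468 = 14662644$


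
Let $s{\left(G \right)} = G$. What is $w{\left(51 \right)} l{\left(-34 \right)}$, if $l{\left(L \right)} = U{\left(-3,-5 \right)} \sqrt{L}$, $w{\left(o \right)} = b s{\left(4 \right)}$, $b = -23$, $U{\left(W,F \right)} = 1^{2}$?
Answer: $- 92 i \sqrt{34} \approx - 536.45 i$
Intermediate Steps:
$U{\left(W,F \right)} = 1$
$w{\left(o \right)} = -92$ ($w{\left(o \right)} = \left(-23\right) 4 = -92$)
$l{\left(L \right)} = \sqrt{L}$ ($l{\left(L \right)} = 1 \sqrt{L} = \sqrt{L}$)
$w{\left(51 \right)} l{\left(-34 \right)} = - 92 \sqrt{-34} = - 92 i \sqrt{34}$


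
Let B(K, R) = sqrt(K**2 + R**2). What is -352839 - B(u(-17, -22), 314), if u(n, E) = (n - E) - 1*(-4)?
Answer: -352839 - sqrt(98677) ≈ -3.5315e+5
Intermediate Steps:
u(n, E) = 4 + n - E (u(n, E) = (n - E) + 4 = 4 + n - E)
-352839 - B(u(-17, -22), 314) = -352839 - sqrt((4 - 17 - 1*(-22))**2 + 314**2) = -352839 - sqrt((4 - 17 + 22)**2 + 98596) = -352839 - sqrt(9**2 + 98596) = -352839 - sqrt(81 + 98596) = -352839 - sqrt(98677)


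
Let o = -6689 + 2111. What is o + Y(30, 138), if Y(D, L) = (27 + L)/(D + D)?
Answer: -18301/4 ≈ -4575.3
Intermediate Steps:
Y(D, L) = (27 + L)/(2*D) (Y(D, L) = (27 + L)/((2*D)) = (27 + L)*(1/(2*D)) = (27 + L)/(2*D))
o = -4578
o + Y(30, 138) = -4578 + (½)*(27 + 138)/30 = -4578 + (½)*(1/30)*165 = -4578 + 11/4 = -18301/4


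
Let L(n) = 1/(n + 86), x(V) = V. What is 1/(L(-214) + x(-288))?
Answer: -128/36865 ≈ -0.0034721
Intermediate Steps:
L(n) = 1/(86 + n)
1/(L(-214) + x(-288)) = 1/(1/(86 - 214) - 288) = 1/(1/(-128) - 288) = 1/(-1/128 - 288) = 1/(-36865/128) = -128/36865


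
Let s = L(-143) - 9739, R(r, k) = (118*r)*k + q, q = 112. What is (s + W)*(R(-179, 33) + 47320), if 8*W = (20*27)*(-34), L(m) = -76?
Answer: 7866583340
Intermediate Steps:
W = -2295 (W = ((20*27)*(-34))/8 = (540*(-34))/8 = (⅛)*(-18360) = -2295)
R(r, k) = 112 + 118*k*r (R(r, k) = (118*r)*k + 112 = 118*k*r + 112 = 112 + 118*k*r)
s = -9815 (s = -76 - 9739 = -9815)
(s + W)*(R(-179, 33) + 47320) = (-9815 - 2295)*((112 + 118*33*(-179)) + 47320) = -12110*((112 - 697026) + 47320) = -12110*(-696914 + 47320) = -12110*(-649594) = 7866583340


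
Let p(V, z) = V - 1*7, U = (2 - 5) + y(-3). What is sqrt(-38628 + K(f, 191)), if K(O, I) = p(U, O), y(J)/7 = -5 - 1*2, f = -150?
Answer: I*sqrt(38687) ≈ 196.69*I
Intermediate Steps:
y(J) = -49 (y(J) = 7*(-5 - 1*2) = 7*(-5 - 2) = 7*(-7) = -49)
U = -52 (U = (2 - 5) - 49 = -3 - 49 = -52)
p(V, z) = -7 + V (p(V, z) = V - 7 = -7 + V)
K(O, I) = -59 (K(O, I) = -7 - 52 = -59)
sqrt(-38628 + K(f, 191)) = sqrt(-38628 - 59) = sqrt(-38687) = I*sqrt(38687)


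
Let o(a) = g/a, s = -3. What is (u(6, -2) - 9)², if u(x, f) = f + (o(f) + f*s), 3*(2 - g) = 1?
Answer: 1225/36 ≈ 34.028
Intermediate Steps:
g = 5/3 (g = 2 - ⅓*1 = 2 - ⅓ = 5/3 ≈ 1.6667)
o(a) = 5/(3*a)
u(x, f) = -2*f + 5/(3*f) (u(x, f) = f + (5/(3*f) + f*(-3)) = f + (5/(3*f) - 3*f) = f + (-3*f + 5/(3*f)) = -2*f + 5/(3*f))
(u(6, -2) - 9)² = ((-2*(-2) + (5/3)/(-2)) - 9)² = ((4 + (5/3)*(-½)) - 9)² = ((4 - ⅚) - 9)² = (19/6 - 9)² = (-35/6)² = 1225/36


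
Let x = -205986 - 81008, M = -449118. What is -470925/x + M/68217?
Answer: -1402450443/283737242 ≈ -4.9428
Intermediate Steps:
x = -286994
-470925/x + M/68217 = -470925/(-286994) - 449118/68217 = -470925*(-1/286994) - 449118*1/68217 = 20475/12478 - 149706/22739 = -1402450443/283737242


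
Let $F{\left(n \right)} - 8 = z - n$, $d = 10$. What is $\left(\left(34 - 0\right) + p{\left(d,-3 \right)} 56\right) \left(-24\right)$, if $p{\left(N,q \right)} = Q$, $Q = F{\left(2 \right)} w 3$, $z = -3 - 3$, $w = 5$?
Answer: $-816$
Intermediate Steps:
$z = -6$ ($z = -3 - 3 = -6$)
$F{\left(n \right)} = 2 - n$ ($F{\left(n \right)} = 8 - \left(6 + n\right) = 2 - n$)
$Q = 0$ ($Q = \left(2 - 2\right) 5 \cdot 3 = 0 \cdot 5 \cdot 3 = 0 \cdot 3 = 0$)
$p{\left(N,q \right)} = 0$
$\left(\left(34 - 0\right) + p{\left(d,-3 \right)} 56\right) \left(-24\right) = \left(\left(34 - 0\right) + 0 \cdot 56\right) \left(-24\right) = \left(\left(34 + 0\right) + 0\right) \left(-24\right) = \left(34 + 0\right) \left(-24\right) = 34 \left(-24\right) = -816$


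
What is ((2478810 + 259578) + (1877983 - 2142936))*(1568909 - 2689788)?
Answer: -2772421349365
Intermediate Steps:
((2478810 + 259578) + (1877983 - 2142936))*(1568909 - 2689788) = (2738388 - 264953)*(-1120879) = 2473435*(-1120879) = -2772421349365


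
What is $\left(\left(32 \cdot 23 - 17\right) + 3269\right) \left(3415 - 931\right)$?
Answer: $9906192$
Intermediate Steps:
$\left(\left(32 \cdot 23 - 17\right) + 3269\right) \left(3415 - 931\right) = \left(\left(736 - 17\right) + 3269\right) 2484 = \left(719 + 3269\right) 2484 = 3988 \cdot 2484 = 9906192$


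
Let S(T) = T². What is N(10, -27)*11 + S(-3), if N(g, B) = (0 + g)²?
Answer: 1109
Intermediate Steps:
N(g, B) = g²
N(10, -27)*11 + S(-3) = 10²*11 + (-3)² = 100*11 + 9 = 1100 + 9 = 1109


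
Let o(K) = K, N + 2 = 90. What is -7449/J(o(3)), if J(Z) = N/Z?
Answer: -22347/88 ≈ -253.94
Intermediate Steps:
N = 88 (N = -2 + 90 = 88)
J(Z) = 88/Z
-7449/J(o(3)) = -7449/(88/3) = -7449/(88*(1/3)) = -7449/88/3 = -7449*3/88 = -22347/88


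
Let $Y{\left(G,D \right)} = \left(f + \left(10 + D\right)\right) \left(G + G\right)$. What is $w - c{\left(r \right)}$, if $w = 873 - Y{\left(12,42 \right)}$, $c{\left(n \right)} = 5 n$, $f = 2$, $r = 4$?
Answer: $-443$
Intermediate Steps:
$Y{\left(G,D \right)} = 2 G \left(12 + D\right)$ ($Y{\left(G,D \right)} = \left(2 + \left(10 + D\right)\right) \left(G + G\right) = \left(12 + D\right) 2 G = 2 G \left(12 + D\right)$)
$w = -423$ ($w = 873 - 2 \cdot 12 \left(12 + 42\right) = 873 - 2 \cdot 12 \cdot 54 = 873 - 1296 = -423$)
$w - c{\left(r \right)} = -423 - 5 \cdot 4 = -423 - 20 = -443$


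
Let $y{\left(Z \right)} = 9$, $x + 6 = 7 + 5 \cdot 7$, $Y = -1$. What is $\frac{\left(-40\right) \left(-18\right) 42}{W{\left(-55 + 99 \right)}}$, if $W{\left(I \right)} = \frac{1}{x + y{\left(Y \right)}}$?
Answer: $1360800$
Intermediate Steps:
$x = 36$ ($x = -6 + \left(7 + 5 \cdot 7\right) = -6 + \left(7 + 35\right) = -6 + 42 = 36$)
$W{\left(I \right)} = \frac{1}{45}$ ($W{\left(I \right)} = \frac{1}{36 + 9} = \frac{1}{45}$)
$\frac{\left(-40\right) \left(-18\right) 42}{W{\left(-55 + 99 \right)}} = \left(-40\right) \left(-18\right) 42 \frac{1}{\frac{1}{45}} = 720 \cdot 42 \cdot 45 = 30240 \cdot 45 = 1360800$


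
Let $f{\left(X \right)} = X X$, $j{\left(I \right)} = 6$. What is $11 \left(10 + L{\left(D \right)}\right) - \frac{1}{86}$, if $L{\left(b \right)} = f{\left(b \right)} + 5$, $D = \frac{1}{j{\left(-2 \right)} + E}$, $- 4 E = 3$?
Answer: $\frac{6272485}{37926} \approx 165.39$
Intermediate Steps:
$E = - \frac{3}{4}$ ($E = \left(- \frac{1}{4}\right) 3 = - \frac{3}{4} \approx -0.75$)
$f{\left(X \right)} = X^{2}$
$D = \frac{4}{21}$ ($D = \frac{1}{6 - \frac{3}{4}} = \frac{1}{\frac{21}{4}} = \frac{4}{21} \approx 0.19048$)
$L{\left(b \right)} = 5 + b^{2}$ ($L{\left(b \right)} = b^{2} + 5 = 5 + b^{2}$)
$11 \left(10 + L{\left(D \right)}\right) - \frac{1}{86} = 11 \left(10 + \left(5 + \left(\frac{4}{21}\right)^{2}\right)\right) - \frac{1}{86} = 11 \left(10 + \left(5 + \frac{16}{441}\right)\right) - \frac{1}{86} = 11 \left(10 + \frac{2221}{441}\right) - \frac{1}{86} = 11 \cdot \frac{6631}{441} - \frac{1}{86} = \frac{72941}{441} - \frac{1}{86} = \frac{6272485}{37926}$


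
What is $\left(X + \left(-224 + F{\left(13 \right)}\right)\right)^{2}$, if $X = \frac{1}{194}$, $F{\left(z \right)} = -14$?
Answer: $\frac{2131761241}{37636} \approx 56642.0$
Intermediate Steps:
$X = \frac{1}{194} \approx 0.0051546$
$\left(X + \left(-224 + F{\left(13 \right)}\right)\right)^{2} = \left(\frac{1}{194} - 238\right)^{2} = \left(- \frac{46171}{194}\right)^{2} = \frac{2131761241}{37636}$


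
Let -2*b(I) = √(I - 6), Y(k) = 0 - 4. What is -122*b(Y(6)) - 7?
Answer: -7 + 61*I*√10 ≈ -7.0 + 192.9*I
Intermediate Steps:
Y(k) = -4
b(I) = -√(-6 + I)/2 (b(I) = -√(I - 6)/2 = -√(-6 + I)/2)
-122*b(Y(6)) - 7 = -(-61)*√(-6 - 4) - 7 = -(-61)*√(-10) - 7 = -(-61)*I*√10 - 7 = 61*I*√10 - 7 = -7 + 61*I*√10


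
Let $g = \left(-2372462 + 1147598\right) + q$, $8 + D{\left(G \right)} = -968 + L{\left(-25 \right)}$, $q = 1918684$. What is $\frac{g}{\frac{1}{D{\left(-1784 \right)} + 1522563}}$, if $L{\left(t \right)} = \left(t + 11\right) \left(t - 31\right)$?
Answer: $1056251447220$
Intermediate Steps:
$L{\left(t \right)} = \left(-31 + t\right) \left(11 + t\right)$ ($L{\left(t \right)} = \left(11 + t\right) \left(-31 + t\right) = \left(-31 + t\right) \left(11 + t\right)$)
$D{\left(G \right)} = -192$ ($D{\left(G \right)} = -8 - 184 = -192$)
$g = 693820$ ($g = \left(-2372462 + 1147598\right) + 1918684 = -1224864 + 1918684 = 693820$)
$\frac{g}{\frac{1}{D{\left(-1784 \right)} + 1522563}} = \frac{693820}{\frac{1}{-192 + 1522563}} = \frac{693820}{\frac{1}{1522371}} = 693820 \frac{1}{\frac{1}{1522371}} = 693820 \cdot 1522371 = 1056251447220$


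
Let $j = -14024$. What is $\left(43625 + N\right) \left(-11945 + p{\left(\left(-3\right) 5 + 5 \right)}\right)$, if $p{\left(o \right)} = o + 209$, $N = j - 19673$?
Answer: $-116614288$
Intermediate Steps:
$N = -33697$ ($N = -14024 - 19673 = -33697$)
$p{\left(o \right)} = 209 + o$
$\left(43625 + N\right) \left(-11945 + p{\left(\left(-3\right) 5 + 5 \right)}\right) = \left(43625 - 33697\right) \left(-11945 + \left(209 + \left(\left(-3\right) 5 + 5\right)\right)\right) = 9928 \left(-11945 + \left(209 + \left(-15 + 5\right)\right)\right) = 9928 \left(-11945 + \left(209 - 10\right)\right) = 9928 \left(-11945 + 199\right) = 9928 \left(-11746\right) = -116614288$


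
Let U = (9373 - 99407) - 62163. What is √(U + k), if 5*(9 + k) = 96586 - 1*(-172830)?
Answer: I*√2458070/5 ≈ 313.56*I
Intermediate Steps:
U = -152197 (U = -90034 - 62163 = -152197)
k = 269371/5 (k = -9 + (96586 - 1*(-172830))/5 = -9 + (96586 + 172830)/5 = -9 + (⅕)*269416 = -9 + 269416/5 = 269371/5 ≈ 53874.)
√(U + k) = √(-152197 + 269371/5) = √(-491614/5) = I*√2458070/5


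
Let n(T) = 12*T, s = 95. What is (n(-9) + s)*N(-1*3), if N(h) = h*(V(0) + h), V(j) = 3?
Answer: 0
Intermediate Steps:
N(h) = h*(3 + h)
(n(-9) + s)*N(-1*3) = (12*(-9) + 95)*((-1*3)*(3 - 1*3)) = (-108 + 95)*(-3*(3 - 3)) = -(-39)*0 = -13*0 = 0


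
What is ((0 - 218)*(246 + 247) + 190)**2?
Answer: 11509856656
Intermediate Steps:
((0 - 218)*(246 + 247) + 190)**2 = (-218*493 + 190)**2 = (-107474 + 190)**2 = (-107284)**2 = 11509856656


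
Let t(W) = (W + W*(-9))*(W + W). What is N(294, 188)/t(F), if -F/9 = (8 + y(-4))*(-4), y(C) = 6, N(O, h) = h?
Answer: -47/1016064 ≈ -4.6257e-5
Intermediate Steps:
F = 504 (F = -9*(8 + 6)*(-4) = -126*(-4) = -9*(-56) = 504)
t(W) = -16*W² (t(W) = (W - 9*W)*(2*W) = (-8*W)*(2*W) = -16*W²)
N(294, 188)/t(F) = 188/((-16*504²)) = 188/((-16*254016)) = 188/(-4064256) = 188*(-1/4064256) = -47/1016064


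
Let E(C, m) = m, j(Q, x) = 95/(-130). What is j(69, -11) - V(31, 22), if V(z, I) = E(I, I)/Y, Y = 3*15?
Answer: -1427/1170 ≈ -1.2197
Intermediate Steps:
j(Q, x) = -19/26 (j(Q, x) = 95*(-1/130) = -19/26)
Y = 45
V(z, I) = I/45
j(69, -11) - V(31, 22) = -19/26 - 22/45 = -1427/1170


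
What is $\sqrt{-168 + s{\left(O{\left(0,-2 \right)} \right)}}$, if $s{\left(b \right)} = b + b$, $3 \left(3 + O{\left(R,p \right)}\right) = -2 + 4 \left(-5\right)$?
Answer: $\frac{i \sqrt{1698}}{3} \approx 13.736 i$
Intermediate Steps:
$O{\left(R,p \right)} = - \frac{31}{3}$ ($O{\left(R,p \right)} = -3 + \frac{-2 + 4 \left(-5\right)}{3} = -3 + \frac{-2 - 20}{3} = -3 + \frac{1}{3} \left(-22\right) = -3 - \frac{22}{3} = - \frac{31}{3}$)
$s{\left(b \right)} = 2 b$
$\sqrt{-168 + s{\left(O{\left(0,-2 \right)} \right)}} = \sqrt{-168 + 2 \left(- \frac{31}{3}\right)} = \sqrt{-168 - \frac{62}{3}} = \sqrt{- \frac{566}{3}} = \frac{i \sqrt{1698}}{3}$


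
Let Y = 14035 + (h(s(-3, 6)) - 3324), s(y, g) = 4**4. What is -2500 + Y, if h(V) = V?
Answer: 8467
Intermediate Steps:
s(y, g) = 256
Y = 10967 (Y = 14035 + (256 - 3324) = 14035 - 3068 = 10967)
-2500 + Y = -2500 + 10967 = 8467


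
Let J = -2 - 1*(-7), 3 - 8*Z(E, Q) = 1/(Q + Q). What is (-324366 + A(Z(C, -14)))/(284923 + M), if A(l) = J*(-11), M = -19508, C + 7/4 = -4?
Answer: -324421/265415 ≈ -1.2223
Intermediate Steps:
C = -23/4 (C = -7/4 - 4 = -23/4 ≈ -5.7500)
Z(E, Q) = 3/8 - 1/(16*Q) (Z(E, Q) = 3/8 - 1/(8*(Q + Q)) = 3/8 - 1/(2*Q)/8 = 3/8 - 1/(16*Q))
J = 5 (J = -2 + 7 = 5)
A(l) = -55 (A(l) = 5*(-11) = -55)
(-324366 + A(Z(C, -14)))/(284923 + M) = (-324366 - 55)/(284923 - 19508) = -324421/265415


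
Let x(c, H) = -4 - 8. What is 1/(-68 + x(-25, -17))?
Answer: -1/80 ≈ -0.012500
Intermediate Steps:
x(c, H) = -12
1/(-68 + x(-25, -17)) = 1/(-68 - 12) = 1/(-80) = -1/80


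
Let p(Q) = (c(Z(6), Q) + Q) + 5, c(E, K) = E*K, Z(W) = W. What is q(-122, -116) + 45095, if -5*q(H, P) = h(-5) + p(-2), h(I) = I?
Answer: 225489/5 ≈ 45098.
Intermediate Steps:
p(Q) = 5 + 7*Q (p(Q) = (6*Q + Q) + 5 = 7*Q + 5 = 5 + 7*Q)
q(H, P) = 14/5 (q(H, P) = -(-5 + (5 + 7*(-2)))/5 = -(-5 + (5 - 14))/5 = -(-5 - 9)/5 = -⅕*(-14) = 14/5)
q(-122, -116) + 45095 = 14/5 + 45095 = 225489/5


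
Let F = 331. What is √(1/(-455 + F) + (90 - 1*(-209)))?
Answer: 5*√45973/62 ≈ 17.291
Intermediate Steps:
√(1/(-455 + F) + (90 - 1*(-209))) = √(1/(-455 + 331) + (90 - 1*(-209))) = √(1/(-124) + (90 + 209)) = √(-1/124 + 299) = √(37075/124) = 5*√45973/62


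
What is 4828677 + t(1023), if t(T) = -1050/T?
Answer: 1646578507/341 ≈ 4.8287e+6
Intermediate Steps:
4828677 + t(1023) = 4828677 - 1050/1023 = 4828677 - 1050*1/1023 = 4828677 - 350/341 = 1646578507/341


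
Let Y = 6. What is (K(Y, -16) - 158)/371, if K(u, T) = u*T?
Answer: -254/371 ≈ -0.68464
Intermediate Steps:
K(u, T) = T*u
(K(Y, -16) - 158)/371 = (-16*6 - 158)/371 = (-96 - 158)*(1/371) = -254*1/371 = -254/371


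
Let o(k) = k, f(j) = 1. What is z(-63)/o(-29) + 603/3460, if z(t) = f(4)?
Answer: 14027/100340 ≈ 0.13979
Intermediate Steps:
z(t) = 1
z(-63)/o(-29) + 603/3460 = 1/(-29) + 603/3460 = 1*(-1/29) + 603*(1/3460) = -1/29 + 603/3460 = 14027/100340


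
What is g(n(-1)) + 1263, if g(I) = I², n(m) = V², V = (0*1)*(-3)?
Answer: 1263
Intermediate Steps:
V = 0 (V = 0*(-3) = 0)
n(m) = 0 (n(m) = 0² = 0)
g(n(-1)) + 1263 = 0² + 1263 = 0 + 1263 = 1263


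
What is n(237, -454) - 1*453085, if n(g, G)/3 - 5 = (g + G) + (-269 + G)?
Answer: -455890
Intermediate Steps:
n(g, G) = -792 + 3*g + 6*G (n(g, G) = 15 + 3*((g + G) + (-269 + G)) = 15 + 3*((G + g) + (-269 + G)) = 15 + 3*(-269 + g + 2*G) = 15 + (-807 + 3*g + 6*G) = -792 + 3*g + 6*G)
n(237, -454) - 1*453085 = (-792 + 3*237 + 6*(-454)) - 1*453085 = (-792 + 711 - 2724) - 453085 = -2805 - 453085 = -455890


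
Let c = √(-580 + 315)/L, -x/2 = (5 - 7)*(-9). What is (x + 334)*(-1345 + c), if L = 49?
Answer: -400810 + 298*I*√265/49 ≈ -4.0081e+5 + 99.002*I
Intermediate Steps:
x = -36 (x = -2*(5 - 7)*(-9) = -(-4)*(-9) = -2*18 = -36)
c = I*√265/49 (c = √(-580 + 315)/49 = √(-265)*(1/49) = (I*√265)*(1/49) = I*√265/49 ≈ 0.33222*I)
(x + 334)*(-1345 + c) = (-36 + 334)*(-1345 + I*√265/49) = 298*(-1345 + I*√265/49) = -400810 + 298*I*√265/49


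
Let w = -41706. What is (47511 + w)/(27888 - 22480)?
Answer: 5805/5408 ≈ 1.0734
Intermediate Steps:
(47511 + w)/(27888 - 22480) = (47511 - 41706)/(27888 - 22480) = 5805/5408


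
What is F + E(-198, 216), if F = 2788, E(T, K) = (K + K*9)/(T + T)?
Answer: 30608/11 ≈ 2782.5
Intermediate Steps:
E(T, K) = 5*K/T (E(T, K) = (K + 9*K)/((2*T)) = (10*K)*(1/(2*T)) = 5*K/T)
F + E(-198, 216) = 2788 + 5*216/(-198) = 2788 + 5*216*(-1/198) = 2788 - 60/11 = 30608/11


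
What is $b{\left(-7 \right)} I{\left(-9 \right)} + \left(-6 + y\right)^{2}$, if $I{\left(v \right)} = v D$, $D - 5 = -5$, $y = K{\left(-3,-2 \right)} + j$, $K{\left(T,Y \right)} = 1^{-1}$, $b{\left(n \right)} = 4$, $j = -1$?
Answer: $36$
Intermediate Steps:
$K{\left(T,Y \right)} = 1$
$y = 0$ ($y = 1 - 1 = 0$)
$D = 0$ ($D = 5 - 5 = 0$)
$I{\left(v \right)} = 0$ ($I{\left(v \right)} = v 0 = 0$)
$b{\left(-7 \right)} I{\left(-9 \right)} + \left(-6 + y\right)^{2} = 4 \cdot 0 + \left(-6 + 0\right)^{2} = 0 + \left(-6\right)^{2} = 0 + 36 = 36$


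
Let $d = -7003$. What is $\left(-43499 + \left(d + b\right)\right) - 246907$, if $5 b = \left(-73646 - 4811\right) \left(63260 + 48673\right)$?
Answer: $- \frac{8783414426}{5} \approx -1.7567 \cdot 10^{9}$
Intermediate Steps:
$b = - \frac{8781927381}{5}$ ($b = \frac{\left(-73646 - 4811\right) \left(63260 + 48673\right)}{5} = \frac{\left(-78457\right) 111933}{5} = \frac{1}{5} \left(-8781927381\right) = - \frac{8781927381}{5} \approx -1.7564 \cdot 10^{9}$)
$\left(-43499 + \left(d + b\right)\right) - 246907 = \left(-43499 - \frac{8781962396}{5}\right) - 246907 = - \frac{8782179891}{5} - 246907 = - \frac{8783414426}{5}$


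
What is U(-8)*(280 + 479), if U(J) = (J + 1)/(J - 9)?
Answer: 5313/17 ≈ 312.53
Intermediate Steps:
U(J) = (1 + J)/(-9 + J)
U(-8)*(280 + 479) = ((1 - 8)/(-9 - 8))*(280 + 479) = (-7/(-17))*759 = -1/17*(-7)*759 = (7/17)*759 = 5313/17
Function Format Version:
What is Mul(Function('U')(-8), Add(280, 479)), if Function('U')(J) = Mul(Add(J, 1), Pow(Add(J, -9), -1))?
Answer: Rational(5313, 17) ≈ 312.53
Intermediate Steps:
Function('U')(J) = Mul(Pow(Add(-9, J), -1), Add(1, J)) (Function('U')(J) = Mul(Add(1, J), Pow(Add(-9, J), -1)) = Mul(Pow(Add(-9, J), -1), Add(1, J)))
Mul(Function('U')(-8), Add(280, 479)) = Mul(Mul(Pow(Add(-9, -8), -1), Add(1, -8)), Add(280, 479)) = Mul(Mul(Pow(-17, -1), -7), 759) = Mul(Mul(Rational(-1, 17), -7), 759) = Mul(Rational(7, 17), 759) = Rational(5313, 17)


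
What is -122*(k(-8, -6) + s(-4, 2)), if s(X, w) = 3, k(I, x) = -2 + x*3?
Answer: 2074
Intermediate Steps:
k(I, x) = -2 + 3*x
-122*(k(-8, -6) + s(-4, 2)) = -122*((-2 + 3*(-6)) + 3) = -122*((-2 - 18) + 3) = -122*(-20 + 3) = -122*(-17) = 2074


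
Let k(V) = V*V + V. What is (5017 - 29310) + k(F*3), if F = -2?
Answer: -24263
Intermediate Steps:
k(V) = V + V² (k(V) = V² + V = V + V²)
(5017 - 29310) + k(F*3) = (5017 - 29310) + (-2*3)*(1 - 2*3) = -24293 - 6*(1 - 6) = -24293 - 6*(-5) = -24293 + 30 = -24263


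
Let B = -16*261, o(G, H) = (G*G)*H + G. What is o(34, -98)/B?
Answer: 56627/2088 ≈ 27.120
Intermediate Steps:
o(G, H) = G + H*G² (o(G, H) = G²*H + G = H*G² + G = G + H*G²)
B = -4176
o(34, -98)/B = (34*(1 + 34*(-98)))/(-4176) = (34*(1 - 3332))*(-1/4176) = (34*(-3331))*(-1/4176) = -113254*(-1/4176) = 56627/2088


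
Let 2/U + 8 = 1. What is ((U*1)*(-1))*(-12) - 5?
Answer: -59/7 ≈ -8.4286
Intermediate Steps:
U = -2/7 (U = 2/(-8 + 1) = 2/(-7) = 2*(-1/7) = -2/7 ≈ -0.28571)
((U*1)*(-1))*(-12) - 5 = (-2/7*1*(-1))*(-12) - 5 = -2/7*(-1)*(-12) - 5 = (2/7)*(-12) - 5 = -24/7 - 5 = -59/7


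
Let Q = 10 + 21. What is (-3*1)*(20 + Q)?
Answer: -153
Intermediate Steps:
Q = 31
(-3*1)*(20 + Q) = (-3*1)*(20 + 31) = -3*51 = -153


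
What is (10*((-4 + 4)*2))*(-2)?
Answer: 0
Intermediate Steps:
(10*((-4 + 4)*2))*(-2) = (10*(0*2))*(-2) = (10*0)*(-2) = 0*(-2) = 0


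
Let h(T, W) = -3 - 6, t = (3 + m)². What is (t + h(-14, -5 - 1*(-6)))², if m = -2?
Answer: 64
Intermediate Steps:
t = 1 (t = (3 - 2)² = 1² = 1)
h(T, W) = -9
(t + h(-14, -5 - 1*(-6)))² = (1 - 9)² = (-8)² = 64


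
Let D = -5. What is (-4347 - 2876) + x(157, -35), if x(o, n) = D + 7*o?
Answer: -6129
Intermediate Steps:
x(o, n) = -5 + 7*o
(-4347 - 2876) + x(157, -35) = (-4347 - 2876) + (-5 + 7*157) = -7223 + (-5 + 1099) = -7223 + 1094 = -6129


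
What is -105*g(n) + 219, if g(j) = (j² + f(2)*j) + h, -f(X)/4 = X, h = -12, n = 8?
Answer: 1479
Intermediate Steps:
f(X) = -4*X
g(j) = -12 + j² - 8*j (g(j) = (j² + (-4*2)*j) - 12 = (j² - 8*j) - 12 = -12 + j² - 8*j)
-105*g(n) + 219 = -105*(-12 + 8² - 8*8) + 219 = -105*(-12 + 64 - 64) + 219 = -105*(-12) + 219 = 1260 + 219 = 1479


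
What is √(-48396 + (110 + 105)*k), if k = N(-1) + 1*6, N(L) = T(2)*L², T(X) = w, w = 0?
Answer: 3*I*√5234 ≈ 217.04*I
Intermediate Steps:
T(X) = 0
N(L) = 0 (N(L) = 0*L² = 0)
k = 6 (k = 0 + 1*6 = 0 + 6 = 6)
√(-48396 + (110 + 105)*k) = √(-48396 + (110 + 105)*6) = √(-48396 + 215*6) = √(-48396 + 1290) = √(-47106) = 3*I*√5234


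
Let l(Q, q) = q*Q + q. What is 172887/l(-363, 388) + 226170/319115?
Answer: -4680780297/8964323288 ≈ -0.52216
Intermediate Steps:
l(Q, q) = q + Q*q (l(Q, q) = Q*q + q = q + Q*q)
172887/l(-363, 388) + 226170/319115 = 172887/((388*(1 - 363))) + 226170/319115 = 172887/((388*(-362))) + 226170*(1/319115) = 172887/(-140456) + 45234/63823 = 172887*(-1/140456) + 45234/63823 = -172887/140456 + 45234/63823 = -4680780297/8964323288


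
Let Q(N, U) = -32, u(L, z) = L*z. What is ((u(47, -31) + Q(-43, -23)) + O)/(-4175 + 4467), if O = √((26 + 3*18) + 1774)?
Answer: -1489/292 + 3*√206/292 ≈ -4.9519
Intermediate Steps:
O = 3*√206 (O = √((26 + 54) + 1774) = √(80 + 1774) = √1854 = 3*√206 ≈ 43.058)
((u(47, -31) + Q(-43, -23)) + O)/(-4175 + 4467) = ((47*(-31) - 32) + 3*√206)/(-4175 + 4467) = ((-1457 - 32) + 3*√206)/292 = (-1489 + 3*√206)*(1/292) = -1489/292 + 3*√206/292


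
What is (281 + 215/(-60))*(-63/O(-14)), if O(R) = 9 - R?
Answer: -69909/92 ≈ -759.88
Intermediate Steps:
(281 + 215/(-60))*(-63/O(-14)) = (281 + 215/(-60))*(-63/(9 - 1*(-14))) = (281 + 215*(-1/60))*(-63/(9 + 14)) = (281 - 43/12)*(-63/23) = 3329*(-63*1/23)/12 = (3329/12)*(-63/23) = -69909/92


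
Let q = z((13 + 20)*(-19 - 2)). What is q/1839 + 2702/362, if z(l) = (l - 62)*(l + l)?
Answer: 63962773/110953 ≈ 576.49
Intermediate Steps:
z(l) = 2*l*(-62 + l) (z(l) = (-62 + l)*(2*l) = 2*l*(-62 + l))
q = 1046430 (q = 2*((13 + 20)*(-19 - 2))*(-62 + (13 + 20)*(-19 - 2)) = 2*(33*(-21))*(-62 + 33*(-21)) = 2*(-693)*(-62 - 693) = 2*(-693)*(-755) = 1046430)
q/1839 + 2702/362 = 1046430/1839 + 2702/362 = 1046430*(1/1839) + 2702*(1/362) = 348810/613 + 1351/181 = 63962773/110953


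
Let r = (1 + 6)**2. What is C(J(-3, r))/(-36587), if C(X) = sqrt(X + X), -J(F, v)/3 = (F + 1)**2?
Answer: -2*I*sqrt(6)/36587 ≈ -0.0001339*I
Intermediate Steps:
r = 49 (r = 7**2 = 49)
J(F, v) = -3*(1 + F)**2 (J(F, v) = -3*(F + 1)**2 = -3*(1 + F)**2)
C(X) = sqrt(2)*sqrt(X) (C(X) = sqrt(2*X) = sqrt(2)*sqrt(X))
C(J(-3, r))/(-36587) = (sqrt(2)*sqrt(-3*(1 - 3)**2))/(-36587) = (sqrt(2)*sqrt(-3*(-2)**2))*(-1/36587) = (sqrt(2)*sqrt(-3*4))*(-1/36587) = (sqrt(2)*sqrt(-12))*(-1/36587) = (sqrt(2)*(2*I*sqrt(3)))*(-1/36587) = (2*I*sqrt(6))*(-1/36587) = -2*I*sqrt(6)/36587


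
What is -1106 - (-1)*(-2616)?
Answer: -3722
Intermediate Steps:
-1106 - (-1)*(-2616) = -1106 - 1*2616 = -1106 - 2616 = -3722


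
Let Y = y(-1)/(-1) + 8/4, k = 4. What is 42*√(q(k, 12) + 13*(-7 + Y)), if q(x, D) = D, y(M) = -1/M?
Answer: 42*I*√66 ≈ 341.21*I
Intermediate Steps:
Y = 1 (Y = -1/(-1)/(-1) + 8/4 = -1*(-1)*(-1) + 8*(¼) = 1*(-1) + 2 = -1 + 2 = 1)
42*√(q(k, 12) + 13*(-7 + Y)) = 42*√(12 + 13*(-7 + 1)) = 42*√(12 + 13*(-6)) = 42*√(12 - 78) = 42*√(-66) = 42*(I*√66) = 42*I*√66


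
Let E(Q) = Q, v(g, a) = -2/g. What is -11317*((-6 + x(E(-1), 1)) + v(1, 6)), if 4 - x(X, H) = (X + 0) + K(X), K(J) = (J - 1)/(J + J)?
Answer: 45268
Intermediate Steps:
K(J) = (-1 + J)/(2*J) (K(J) = (-1 + J)/((2*J)) = (-1 + J)*(1/(2*J)) = (-1 + J)/(2*J))
x(X, H) = 4 - X - (-1 + X)/(2*X) (x(X, H) = 4 - ((X + 0) + (-1 + X)/(2*X)) = 4 - (X + (-1 + X)/(2*X)) = 4 + (-X - (-1 + X)/(2*X)) = 4 - X - (-1 + X)/(2*X))
-11317*((-6 + x(E(-1), 1)) + v(1, 6)) = -11317*((-6 + (7/2 + (1/2)/(-1) - 1*(-1))) - 2/1) = -11317*((-6 + (7/2 + (1/2)*(-1) + 1)) - 2*1) = -11317*((-6 + (7/2 - 1/2 + 1)) - 2) = -11317*((-6 + 4) - 2) = -11317*(-2 - 2) = -11317*(-4) = 45268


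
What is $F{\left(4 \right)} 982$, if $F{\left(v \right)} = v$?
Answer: $3928$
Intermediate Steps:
$F{\left(4 \right)} 982 = 4 \cdot 982 = 3928$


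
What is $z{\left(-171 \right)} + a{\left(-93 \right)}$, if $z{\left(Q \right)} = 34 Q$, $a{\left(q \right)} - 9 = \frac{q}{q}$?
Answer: $-5804$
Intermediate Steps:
$a{\left(q \right)} = 10$ ($a{\left(q \right)} = 9 + \frac{q}{q} = 9 + 1 = 10$)
$z{\left(-171 \right)} + a{\left(-93 \right)} = 34 \left(-171\right) + 10 = -5814 + 10 = -5804$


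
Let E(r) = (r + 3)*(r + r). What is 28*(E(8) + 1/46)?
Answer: 113358/23 ≈ 4928.6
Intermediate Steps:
E(r) = 2*r*(3 + r) (E(r) = (3 + r)*(2*r) = 2*r*(3 + r))
28*(E(8) + 1/46) = 28*(2*8*(3 + 8) + 1/46) = 28*(2*8*11 + 1/46) = 28*(176 + 1/46) = 28*(8097/46) = 113358/23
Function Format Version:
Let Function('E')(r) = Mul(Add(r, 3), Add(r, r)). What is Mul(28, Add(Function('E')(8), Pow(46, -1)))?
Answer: Rational(113358, 23) ≈ 4928.6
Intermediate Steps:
Function('E')(r) = Mul(2, r, Add(3, r)) (Function('E')(r) = Mul(Add(3, r), Mul(2, r)) = Mul(2, r, Add(3, r)))
Mul(28, Add(Function('E')(8), Pow(46, -1))) = Mul(28, Add(Mul(2, 8, Add(3, 8)), Pow(46, -1))) = Mul(28, Add(Mul(2, 8, 11), Rational(1, 46))) = Mul(28, Add(176, Rational(1, 46))) = Mul(28, Rational(8097, 46)) = Rational(113358, 23)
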